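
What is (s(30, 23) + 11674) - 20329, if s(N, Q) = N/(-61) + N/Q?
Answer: -12141825/1403 ≈ -8654.2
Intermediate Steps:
s(N, Q) = -N/61 + N/Q (s(N, Q) = N*(-1/61) + N/Q = -N/61 + N/Q)
(s(30, 23) + 11674) - 20329 = ((-1/61*30 + 30/23) + 11674) - 20329 = ((-30/61 + 30*(1/23)) + 11674) - 20329 = ((-30/61 + 30/23) + 11674) - 20329 = (1140/1403 + 11674) - 20329 = 16379762/1403 - 20329 = -12141825/1403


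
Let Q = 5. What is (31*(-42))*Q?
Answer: -6510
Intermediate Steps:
(31*(-42))*Q = (31*(-42))*5 = -1302*5 = -6510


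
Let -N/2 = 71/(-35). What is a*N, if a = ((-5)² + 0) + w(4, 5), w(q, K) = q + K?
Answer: 4828/35 ≈ 137.94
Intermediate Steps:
w(q, K) = K + q
N = 142/35 (N = -142/(-35) = -142*(-1)/35 = -2*(-71/35) = 142/35 ≈ 4.0571)
a = 34 (a = ((-5)² + 0) + (5 + 4) = (25 + 0) + 9 = 25 + 9 = 34)
a*N = 34*(142/35) = 4828/35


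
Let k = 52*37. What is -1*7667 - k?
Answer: -9591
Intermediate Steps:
k = 1924
-1*7667 - k = -1*7667 - 1*1924 = -7667 - 1924 = -9591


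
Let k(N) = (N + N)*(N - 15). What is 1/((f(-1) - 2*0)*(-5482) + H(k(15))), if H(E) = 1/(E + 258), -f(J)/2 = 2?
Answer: 258/5657425 ≈ 4.5604e-5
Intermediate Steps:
f(J) = -4 (f(J) = -2*2 = -4)
k(N) = 2*N*(-15 + N) (k(N) = (2*N)*(-15 + N) = 2*N*(-15 + N))
H(E) = 1/(258 + E)
1/((f(-1) - 2*0)*(-5482) + H(k(15))) = 1/((-4 - 2*0)*(-5482) + 1/(258 + 2*15*(-15 + 15))) = 1/((-4 + 0)*(-5482) + 1/(258 + 2*15*0)) = 1/(-4*(-5482) + 1/(258 + 0)) = 1/(21928 + 1/258) = 1/(5657425/258) = 258/5657425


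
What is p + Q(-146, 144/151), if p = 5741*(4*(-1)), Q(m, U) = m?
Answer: -23110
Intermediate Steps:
p = -22964 (p = 5741*(-4) = -22964)
p + Q(-146, 144/151) = -22964 - 146 = -23110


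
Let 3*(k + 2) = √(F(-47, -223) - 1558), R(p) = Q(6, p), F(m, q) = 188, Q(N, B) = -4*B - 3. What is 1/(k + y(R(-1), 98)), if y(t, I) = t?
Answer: -9/1379 - 3*I*√1370/1379 ≈ -0.0065265 - 0.080523*I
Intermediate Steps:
Q(N, B) = -3 - 4*B
R(p) = -3 - 4*p
k = -2 + I*√1370/3 (k = -2 + √(188 - 1558)/3 = -2 + √(-1370)/3 = -2 + (I*√1370)/3 = -2 + I*√1370/3 ≈ -2.0 + 12.338*I)
1/(k + y(R(-1), 98)) = 1/((-2 + I*√1370/3) + (-3 - 4*(-1))) = 1/((-2 + I*√1370/3) + (-3 + 4)) = 1/((-2 + I*√1370/3) + 1) = 1/(-1 + I*√1370/3)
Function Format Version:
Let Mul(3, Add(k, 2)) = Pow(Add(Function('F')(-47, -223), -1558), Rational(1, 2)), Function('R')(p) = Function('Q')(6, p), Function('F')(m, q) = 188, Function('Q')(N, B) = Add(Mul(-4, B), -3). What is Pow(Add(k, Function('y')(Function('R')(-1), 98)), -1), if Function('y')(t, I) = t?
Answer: Add(Rational(-9, 1379), Mul(Rational(-3, 1379), I, Pow(1370, Rational(1, 2)))) ≈ Add(-0.0065265, Mul(-0.080523, I))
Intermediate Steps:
Function('Q')(N, B) = Add(-3, Mul(-4, B))
Function('R')(p) = Add(-3, Mul(-4, p))
k = Add(-2, Mul(Rational(1, 3), I, Pow(1370, Rational(1, 2)))) (k = Add(-2, Mul(Rational(1, 3), Pow(Add(188, -1558), Rational(1, 2)))) = Add(-2, Mul(Rational(1, 3), Pow(-1370, Rational(1, 2)))) = Add(-2, Mul(Rational(1, 3), Mul(I, Pow(1370, Rational(1, 2))))) = Add(-2, Mul(Rational(1, 3), I, Pow(1370, Rational(1, 2)))) ≈ Add(-2.0000, Mul(12.338, I)))
Pow(Add(k, Function('y')(Function('R')(-1), 98)), -1) = Pow(Add(Add(-2, Mul(Rational(1, 3), I, Pow(1370, Rational(1, 2)))), Add(-3, Mul(-4, -1))), -1) = Pow(Add(Add(-2, Mul(Rational(1, 3), I, Pow(1370, Rational(1, 2)))), Add(-3, 4)), -1) = Pow(Add(Add(-2, Mul(Rational(1, 3), I, Pow(1370, Rational(1, 2)))), 1), -1) = Pow(Add(-1, Mul(Rational(1, 3), I, Pow(1370, Rational(1, 2)))), -1)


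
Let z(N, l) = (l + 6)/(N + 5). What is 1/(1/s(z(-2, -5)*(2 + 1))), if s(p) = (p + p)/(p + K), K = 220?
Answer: 2/221 ≈ 0.0090498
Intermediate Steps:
z(N, l) = (6 + l)/(5 + N)
s(p) = 2*p/(220 + p) (s(p) = (p + p)/(p + 220) = (2*p)/(220 + p) = 2*p/(220 + p))
1/(1/s(z(-2, -5)*(2 + 1))) = 1/(1/(2*(((6 - 5)/(5 - 2))*(2 + 1))/(220 + ((6 - 5)/(5 - 2))*(2 + 1)))) = 1/(1/(2*((1/3)*3)/(220 + (1/3)*3))) = 1/(1/(2*(((⅓)*1)*3)/(220 + ((⅓)*1)*3))) = 1/(1/(2*((⅓)*3)/(220 + (⅓)*3))) = 1/(1/(2*1/(220 + 1))) = 1/(1/(2*1/221)) = 1/(1/(2*1*(1/221))) = 1/(1/(2/221)) = 1/(221/2) = 2/221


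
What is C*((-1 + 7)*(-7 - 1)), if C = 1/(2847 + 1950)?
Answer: -16/1599 ≈ -0.010006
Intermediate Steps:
C = 1/4797 ≈ 0.00020846
C*((-1 + 7)*(-7 - 1)) = ((-1 + 7)*(-7 - 1))/4797 = (6*(-8))/4797 = (1/4797)*(-48) = -16/1599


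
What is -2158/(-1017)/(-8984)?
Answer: -1079/4568364 ≈ -0.00023619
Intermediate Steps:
-2158/(-1017)/(-8984) = -2158*(-1/1017)*(-1/8984) = (2158/1017)*(-1/8984) = -1079/4568364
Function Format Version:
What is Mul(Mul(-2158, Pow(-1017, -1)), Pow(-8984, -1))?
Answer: Rational(-1079, 4568364) ≈ -0.00023619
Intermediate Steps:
Mul(Mul(-2158, Pow(-1017, -1)), Pow(-8984, -1)) = Mul(Mul(-2158, Rational(-1, 1017)), Rational(-1, 8984)) = Mul(Rational(2158, 1017), Rational(-1, 8984)) = Rational(-1079, 4568364)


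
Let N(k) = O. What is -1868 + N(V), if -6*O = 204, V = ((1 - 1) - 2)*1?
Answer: -1902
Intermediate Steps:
V = -2 (V = (0 - 2)*1 = -2*1 = -2)
O = -34 (O = -1/6*204 = -34)
N(k) = -34
-1868 + N(V) = -1868 - 34 = -1902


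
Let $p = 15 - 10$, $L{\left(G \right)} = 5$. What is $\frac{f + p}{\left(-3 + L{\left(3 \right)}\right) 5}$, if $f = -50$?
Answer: $- \frac{9}{2} \approx -4.5$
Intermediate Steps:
$p = 5$
$\frac{f + p}{\left(-3 + L{\left(3 \right)}\right) 5} = \frac{-50 + 5}{\left(-3 + 5\right) 5} = \frac{1}{2 \cdot 5} \left(-45\right) = \frac{1}{10} \left(-45\right) = - \frac{9}{2}$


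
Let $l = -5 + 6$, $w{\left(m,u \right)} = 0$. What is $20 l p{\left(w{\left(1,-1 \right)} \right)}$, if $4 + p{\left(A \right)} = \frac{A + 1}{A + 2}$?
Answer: $-70$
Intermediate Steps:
$p{\left(A \right)} = -4 + \frac{1 + A}{2 + A}$ ($p{\left(A \right)} = -4 + \frac{A + 1}{A + 2} = -4 + \frac{1 + A}{2 + A}$)
$l = 1$
$20 l p{\left(w{\left(1,-1 \right)} \right)} = 20 \cdot 1 \frac{-7 - 0}{2 + 0} = 20 \frac{-7 + 0}{2} = 20 \cdot \frac{1}{2} \left(-7\right) = 20 \left(- \frac{7}{2}\right) = -70$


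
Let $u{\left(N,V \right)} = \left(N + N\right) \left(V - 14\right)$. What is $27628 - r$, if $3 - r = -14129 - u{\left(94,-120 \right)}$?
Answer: $38688$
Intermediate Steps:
$u{\left(N,V \right)} = 2 N \left(-14 + V\right)$
$r = -11060$ ($r = 3 - \left(-14129 - 2 \cdot 94 \left(-14 - 120\right)\right) = 3 - \left(-14129 - 2 \cdot 94 \left(-134\right)\right) = 3 - \left(-14129 - -25192\right) = 3 - \left(-14129 + 25192\right) = 3 - 11063 = -11060$)
$27628 - r = 27628 - -11060 = 27628 + 11060 = 38688$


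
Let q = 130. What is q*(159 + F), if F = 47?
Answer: 26780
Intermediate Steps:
q*(159 + F) = 130*(159 + 47) = 130*206 = 26780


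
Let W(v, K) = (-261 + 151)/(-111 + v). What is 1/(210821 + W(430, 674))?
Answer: 29/6113799 ≈ 4.7434e-6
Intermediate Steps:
W(v, K) = -110/(-111 + v)
1/(210821 + W(430, 674)) = 1/(210821 - 110/(-111 + 430)) = 1/(210821 - 110/319) = 1/(210821 - 110*1/319) = 1/(210821 - 10/29) = 1/(6113799/29) = 29/6113799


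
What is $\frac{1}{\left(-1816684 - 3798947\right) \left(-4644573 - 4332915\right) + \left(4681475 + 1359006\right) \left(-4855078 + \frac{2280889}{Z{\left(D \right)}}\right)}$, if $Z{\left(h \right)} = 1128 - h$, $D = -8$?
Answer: $\frac{1136}{23968897645405369} \approx 4.7395 \cdot 10^{-14}$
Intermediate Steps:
$\frac{1}{\left(-1816684 - 3798947\right) \left(-4644573 - 4332915\right) + \left(4681475 + 1359006\right) \left(-4855078 + \frac{2280889}{Z{\left(D \right)}}\right)} = \frac{1}{\left(-1816684 - 3798947\right) \left(-4644573 - 4332915\right) + \left(4681475 + 1359006\right) \left(-4855078 + \frac{2280889}{1128 - -8}\right)} = \frac{1}{\left(-5615631\right) \left(-8977488\right) + 6040481 \left(-4855078 + \frac{2280889}{1128 + 8}\right)} = \frac{1}{50414259914928 + 6040481 \left(-4855078 + \frac{2280889}{1136}\right)} = \frac{1}{50414259914928 + 6040481 \left(- \frac{5513087719}{1136}\right)} = \frac{1}{50414259914928 - \frac{33301701617952839}{1136}} = \frac{1}{\frac{23968897645405369}{1136}} = \frac{1136}{23968897645405369}$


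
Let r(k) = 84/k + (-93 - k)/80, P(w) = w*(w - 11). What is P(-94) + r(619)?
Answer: 61041049/6190 ≈ 9861.2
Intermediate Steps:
P(w) = w*(-11 + w)
r(k) = -93/80 + 84/k - k/80 (r(k) = 84/k + (-93 - k)*(1/80) = 84/k + (-93/80 - k/80) = -93/80 + 84/k - k/80)
P(-94) + r(619) = -94*(-11 - 94) + (1/80)*(6720 - 1*619*(93 + 619))/619 = -94*(-105) + (1/80)*(1/619)*(6720 - 1*619*712) = 9870 + (1/80)*(1/619)*(6720 - 440728) = 9870 + (1/80)*(1/619)*(-434008) = 9870 - 54251/6190 = 61041049/6190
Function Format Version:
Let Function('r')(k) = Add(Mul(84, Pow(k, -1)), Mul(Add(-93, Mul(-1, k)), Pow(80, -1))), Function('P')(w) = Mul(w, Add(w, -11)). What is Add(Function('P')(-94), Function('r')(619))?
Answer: Rational(61041049, 6190) ≈ 9861.2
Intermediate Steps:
Function('P')(w) = Mul(w, Add(-11, w))
Function('r')(k) = Add(Rational(-93, 80), Mul(84, Pow(k, -1)), Mul(Rational(-1, 80), k)) (Function('r')(k) = Add(Mul(84, Pow(k, -1)), Mul(Add(-93, Mul(-1, k)), Rational(1, 80))) = Add(Mul(84, Pow(k, -1)), Add(Rational(-93, 80), Mul(Rational(-1, 80), k))) = Add(Rational(-93, 80), Mul(84, Pow(k, -1)), Mul(Rational(-1, 80), k)))
Add(Function('P')(-94), Function('r')(619)) = Add(Mul(-94, Add(-11, -94)), Mul(Rational(1, 80), Pow(619, -1), Add(6720, Mul(-1, 619, Add(93, 619))))) = Add(Mul(-94, -105), Mul(Rational(1, 80), Rational(1, 619), Add(6720, Mul(-1, 619, 712)))) = Add(9870, Mul(Rational(1, 80), Rational(1, 619), Add(6720, -440728))) = Add(9870, Mul(Rational(1, 80), Rational(1, 619), -434008)) = Add(9870, Rational(-54251, 6190)) = Rational(61041049, 6190)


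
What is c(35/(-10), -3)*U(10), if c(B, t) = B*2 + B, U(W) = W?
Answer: -105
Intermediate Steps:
c(B, t) = 3*B (c(B, t) = 2*B + B = 3*B)
c(35/(-10), -3)*U(10) = (3*(35/(-10)))*10 = (3*(35*(-1/10)))*10 = (3*(-7/2))*10 = -21/2*10 = -105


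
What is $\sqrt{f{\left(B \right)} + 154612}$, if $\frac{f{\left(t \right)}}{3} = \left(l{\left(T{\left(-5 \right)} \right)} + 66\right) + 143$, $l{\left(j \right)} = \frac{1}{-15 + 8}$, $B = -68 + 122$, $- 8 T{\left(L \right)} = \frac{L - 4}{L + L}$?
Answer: $\frac{13 \sqrt{45010}}{7} \approx 394.0$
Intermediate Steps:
$T{\left(L \right)} = - \frac{-4 + L}{16 L}$ ($T{\left(L \right)} = - \frac{\left(L - 4\right) \frac{1}{L + L}}{8} = - \frac{\left(-4 + L\right) \frac{1}{2 L}}{8} = - \frac{\frac{1}{2} \frac{1}{L} \left(-4 + L\right)}{8} = - \frac{-4 + L}{16 L}$)
$B = 54$
$l{\left(j \right)} = - \frac{1}{7}$ ($l{\left(j \right)} = \frac{1}{-7} = - \frac{1}{7}$)
$f{\left(t \right)} = \frac{4386}{7}$ ($f{\left(t \right)} = 3 \left(\left(- \frac{1}{7} + 66\right) + 143\right) = 3 \left(\frac{461}{7} + 143\right) = 3 \cdot \frac{1462}{7} = \frac{4386}{7}$)
$\sqrt{f{\left(B \right)} + 154612} = \sqrt{\frac{4386}{7} + 154612} = \sqrt{\frac{1086670}{7}} = \frac{13 \sqrt{45010}}{7}$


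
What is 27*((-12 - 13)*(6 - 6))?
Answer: 0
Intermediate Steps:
27*((-12 - 13)*(6 - 6)) = 27*(-25*0) = 27*0 = 0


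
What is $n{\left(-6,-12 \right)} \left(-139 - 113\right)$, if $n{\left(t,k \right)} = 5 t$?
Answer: $7560$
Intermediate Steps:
$n{\left(-6,-12 \right)} \left(-139 - 113\right) = 5 \left(-6\right) \left(-139 - 113\right) = \left(-30\right) \left(-252\right) = 7560$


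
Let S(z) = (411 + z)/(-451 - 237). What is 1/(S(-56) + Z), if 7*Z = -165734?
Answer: -4816/114027477 ≈ -4.2235e-5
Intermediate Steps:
Z = -165734/7 (Z = (1/7)*(-165734) = -165734/7 ≈ -23676.)
S(z) = -411/688 - z/688 (S(z) = (411 + z)/(-688) = (411 + z)*(-1/688) = -411/688 - z/688)
1/(S(-56) + Z) = 1/((-411/688 - 1/688*(-56)) - 165734/7) = 1/((-411/688 + 7/86) - 165734/7) = 1/(-355/688 - 165734/7) = 1/(-114027477/4816) = -4816/114027477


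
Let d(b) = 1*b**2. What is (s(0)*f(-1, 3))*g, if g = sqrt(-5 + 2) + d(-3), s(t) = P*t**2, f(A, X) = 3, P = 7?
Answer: 0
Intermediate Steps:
d(b) = b**2
s(t) = 7*t**2
g = 9 + I*sqrt(3) (g = sqrt(-5 + 2) + (-3)**2 = sqrt(-3) + 9 = I*sqrt(3) + 9 = 9 + I*sqrt(3) ≈ 9.0 + 1.732*I)
(s(0)*f(-1, 3))*g = ((7*0**2)*3)*(9 + I*sqrt(3)) = ((7*0)*3)*(9 + I*sqrt(3)) = (0*3)*(9 + I*sqrt(3)) = 0*(9 + I*sqrt(3)) = 0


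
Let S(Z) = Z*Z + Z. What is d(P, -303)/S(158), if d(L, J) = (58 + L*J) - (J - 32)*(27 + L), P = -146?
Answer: 1477/8374 ≈ 0.17638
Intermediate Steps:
S(Z) = Z + Z² (S(Z) = Z² + Z = Z + Z²)
d(L, J) = 58 + J*L - (-32 + J)*(27 + L) (d(L, J) = (58 + J*L) - (-32 + J)*(27 + L) = 58 + J*L - (-32 + J)*(27 + L))
d(P, -303)/S(158) = (922 - 27*(-303) + 32*(-146))/((158*(1 + 158))) = (922 + 8181 - 4672)/((158*159)) = 4431/25122 = 4431*(1/25122) = 1477/8374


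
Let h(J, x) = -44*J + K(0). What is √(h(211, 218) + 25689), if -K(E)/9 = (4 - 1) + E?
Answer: √16378 ≈ 127.98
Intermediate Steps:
K(E) = -27 - 9*E (K(E) = -9*((4 - 1) + E) = -9*(3 + E) = -27 - 9*E)
h(J, x) = -27 - 44*J (h(J, x) = -44*J + (-27 - 9*0) = -44*J + (-27 + 0) = -44*J - 27 = -27 - 44*J)
√(h(211, 218) + 25689) = √((-27 - 44*211) + 25689) = √((-27 - 9284) + 25689) = √(-9311 + 25689) = √16378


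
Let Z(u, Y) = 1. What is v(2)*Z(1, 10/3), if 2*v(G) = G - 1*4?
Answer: -1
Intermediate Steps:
v(G) = -2 + G/2 (v(G) = (G - 1*4)/2 = (G - 4)/2 = (-4 + G)/2 = -2 + G/2)
v(2)*Z(1, 10/3) = (-2 + (½)*2)*1 = (-2 + 1)*1 = -1*1 = -1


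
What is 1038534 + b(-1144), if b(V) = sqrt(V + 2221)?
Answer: 1038534 + sqrt(1077) ≈ 1.0386e+6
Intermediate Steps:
b(V) = sqrt(2221 + V)
1038534 + b(-1144) = 1038534 + sqrt(2221 - 1144) = 1038534 + sqrt(1077)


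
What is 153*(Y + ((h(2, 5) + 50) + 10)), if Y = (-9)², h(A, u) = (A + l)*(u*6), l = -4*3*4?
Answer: -189567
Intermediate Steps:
l = -48 (l = -12*4 = -48)
h(A, u) = 6*u*(-48 + A) (h(A, u) = (A - 48)*(u*6) = (-48 + A)*(6*u) = 6*u*(-48 + A))
Y = 81
153*(Y + ((h(2, 5) + 50) + 10)) = 153*(81 + ((6*5*(-48 + 2) + 50) + 10)) = 153*(81 + ((6*5*(-46) + 50) + 10)) = 153*(81 + ((-1380 + 50) + 10)) = 153*(81 + (-1330 + 10)) = 153*(81 - 1320) = 153*(-1239) = -189567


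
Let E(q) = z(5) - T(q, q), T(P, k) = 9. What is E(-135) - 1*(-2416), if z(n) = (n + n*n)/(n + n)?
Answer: 2410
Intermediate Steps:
z(n) = (n + n²)/(2*n) (z(n) = (n + n²)/((2*n)) = (n + n²)*(1/(2*n)) = (n + n²)/(2*n))
E(q) = -6 (E(q) = (½ + (½)*5) - 1*9 = (½ + 5/2) - 9 = 3 - 9 = -6)
E(-135) - 1*(-2416) = -6 - 1*(-2416) = -6 + 2416 = 2410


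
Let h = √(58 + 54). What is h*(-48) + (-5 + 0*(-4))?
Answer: -5 - 192*√7 ≈ -512.98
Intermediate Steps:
h = 4*√7 (h = √112 = 4*√7 ≈ 10.583)
h*(-48) + (-5 + 0*(-4)) = (4*√7)*(-48) + (-5 + 0*(-4)) = -192*√7 + (-5 + 0) = -192*√7 - 5 = -5 - 192*√7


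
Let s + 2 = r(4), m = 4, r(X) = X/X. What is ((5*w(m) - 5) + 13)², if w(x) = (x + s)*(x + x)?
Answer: 16384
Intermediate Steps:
r(X) = 1
s = -1 (s = -2 + 1 = -1)
w(x) = 2*x*(-1 + x) (w(x) = (x - 1)*(x + x) = (-1 + x)*(2*x) = 2*x*(-1 + x))
((5*w(m) - 5) + 13)² = ((5*(2*4*(-1 + 4)) - 5) + 13)² = ((5*(2*4*3) - 5) + 13)² = ((5*24 - 5) + 13)² = ((120 - 5) + 13)² = (115 + 13)² = 128² = 16384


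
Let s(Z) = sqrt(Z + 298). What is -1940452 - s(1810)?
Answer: -1940452 - 2*sqrt(527) ≈ -1.9405e+6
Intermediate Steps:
s(Z) = sqrt(298 + Z)
-1940452 - s(1810) = -1940452 - sqrt(298 + 1810) = -1940452 - sqrt(2108) = -1940452 - 2*sqrt(527)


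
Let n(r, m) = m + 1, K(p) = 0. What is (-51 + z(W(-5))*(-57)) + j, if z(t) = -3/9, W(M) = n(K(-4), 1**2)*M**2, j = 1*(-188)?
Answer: -220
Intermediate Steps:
j = -188
n(r, m) = 1 + m
W(M) = 2*M**2 (W(M) = (1 + 1**2)*M**2 = (1 + 1)*M**2 = 2*M**2)
z(t) = -1/3 (z(t) = -3*1/9 = -1/3)
(-51 + z(W(-5))*(-57)) + j = (-51 - 1/3*(-57)) - 188 = (-51 + 19) - 188 = -32 - 188 = -220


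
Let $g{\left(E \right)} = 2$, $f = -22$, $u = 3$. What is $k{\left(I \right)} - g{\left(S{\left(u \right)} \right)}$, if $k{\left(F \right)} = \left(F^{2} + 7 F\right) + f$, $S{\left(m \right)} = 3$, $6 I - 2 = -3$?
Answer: $- \frac{905}{36} \approx -25.139$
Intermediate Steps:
$I = - \frac{1}{6}$ ($I = \frac{1}{3} + \frac{1}{6} \left(-3\right) = \frac{1}{3} - \frac{1}{2} = - \frac{1}{6} \approx -0.16667$)
$k{\left(F \right)} = -22 + F^{2} + 7 F$ ($k{\left(F \right)} = \left(F^{2} + 7 F\right) - 22 = -22 + F^{2} + 7 F$)
$k{\left(I \right)} - g{\left(S{\left(u \right)} \right)} = \left(-22 + \left(- \frac{1}{6}\right)^{2} + 7 \left(- \frac{1}{6}\right)\right) - 2 = \left(-22 + \frac{1}{36} - \frac{7}{6}\right) - 2 = - \frac{833}{36} - 2 = - \frac{905}{36}$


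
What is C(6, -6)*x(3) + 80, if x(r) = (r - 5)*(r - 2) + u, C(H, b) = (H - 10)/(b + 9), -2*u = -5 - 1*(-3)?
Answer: 244/3 ≈ 81.333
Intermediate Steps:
u = 1 (u = -(-5 - 1*(-3))/2 = -(-5 + 3)/2 = -1/2*(-2) = 1)
C(H, b) = (-10 + H)/(9 + b)
x(r) = 1 + (-5 + r)*(-2 + r) (x(r) = (r - 5)*(r - 2) + 1 = (-5 + r)*(-2 + r) + 1 = 1 + (-5 + r)*(-2 + r))
C(6, -6)*x(3) + 80 = ((-10 + 6)/(9 - 6))*(11 + 3**2 - 7*3) + 80 = (-4/3)*(11 + 9 - 21) + 80 = ((1/3)*(-4))*(-1) + 80 = -4/3*(-1) + 80 = 4/3 + 80 = 244/3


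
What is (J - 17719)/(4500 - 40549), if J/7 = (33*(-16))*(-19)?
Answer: -52505/36049 ≈ -1.4565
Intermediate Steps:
J = 70224 (J = 7*((33*(-16))*(-19)) = 7*(-528*(-19)) = 7*10032 = 70224)
(J - 17719)/(4500 - 40549) = (70224 - 17719)/(4500 - 40549) = 52505/(-36049) = 52505*(-1/36049) = -52505/36049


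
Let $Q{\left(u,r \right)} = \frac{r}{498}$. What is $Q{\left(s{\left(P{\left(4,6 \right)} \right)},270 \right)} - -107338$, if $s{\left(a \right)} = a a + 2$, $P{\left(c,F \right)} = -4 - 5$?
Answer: $\frac{8909099}{83} \approx 1.0734 \cdot 10^{5}$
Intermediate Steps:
$P{\left(c,F \right)} = -9$ ($P{\left(c,F \right)} = -4 - 5 = -9$)
$s{\left(a \right)} = 2 + a^{2}$ ($s{\left(a \right)} = a^{2} + 2 = 2 + a^{2}$)
$Q{\left(u,r \right)} = \frac{r}{498}$ ($Q{\left(u,r \right)} = r \frac{1}{498} = \frac{r}{498}$)
$Q{\left(s{\left(P{\left(4,6 \right)} \right)},270 \right)} - -107338 = \frac{1}{498} \cdot 270 - -107338 = \frac{45}{83} + 107338 = \frac{8909099}{83}$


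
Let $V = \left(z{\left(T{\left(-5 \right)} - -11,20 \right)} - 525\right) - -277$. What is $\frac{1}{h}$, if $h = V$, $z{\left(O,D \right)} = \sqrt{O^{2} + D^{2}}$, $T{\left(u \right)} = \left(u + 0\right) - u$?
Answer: $- \frac{248}{60983} - \frac{\sqrt{521}}{60983} \approx -0.004441$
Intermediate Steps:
$T{\left(u \right)} = 0$ ($T{\left(u \right)} = u - u = 0$)
$z{\left(O,D \right)} = \sqrt{D^{2} + O^{2}}$
$V = -248 + \sqrt{521}$ ($V = \left(\sqrt{20^{2} + \left(0 - -11\right)^{2}} - 525\right) - -277 = \left(\sqrt{400 + \left(0 + 11\right)^{2}} - 525\right) + 277 = \left(\sqrt{400 + 11^{2}} - 525\right) + 277 = \left(\sqrt{400 + 121} - 525\right) + 277 = \left(\sqrt{521} - 525\right) + 277 = \left(-525 + \sqrt{521}\right) + 277 = -248 + \sqrt{521} \approx -225.17$)
$h = -248 + \sqrt{521} \approx -225.17$
$\frac{1}{h} = \frac{1}{-248 + \sqrt{521}}$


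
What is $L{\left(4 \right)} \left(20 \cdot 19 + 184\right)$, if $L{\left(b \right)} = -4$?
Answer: $-2256$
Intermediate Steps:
$L{\left(4 \right)} \left(20 \cdot 19 + 184\right) = - 4 \left(20 \cdot 19 + 184\right) = - 4 \left(380 + 184\right) = \left(-4\right) 564 = -2256$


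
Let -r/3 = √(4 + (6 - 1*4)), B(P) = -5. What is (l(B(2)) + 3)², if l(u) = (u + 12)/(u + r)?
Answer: 17530/841 - 5124*√6/841 ≈ 5.9201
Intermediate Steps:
r = -3*√6 (r = -3*√(4 + (6 - 1*4)) = -3*√(4 + (6 - 4)) = -3*√(4 + 2) = -3*√6 ≈ -7.3485)
l(u) = (12 + u)/(u - 3*√6) (l(u) = (u + 12)/(u - 3*√6) = (12 + u)/(u - 3*√6))
(l(B(2)) + 3)² = ((12 - 5)/(-5 - 3*√6) + 3)² = (7/(-5 - 3*√6) + 3)² = (3 + 7/(-5 - 3*√6))²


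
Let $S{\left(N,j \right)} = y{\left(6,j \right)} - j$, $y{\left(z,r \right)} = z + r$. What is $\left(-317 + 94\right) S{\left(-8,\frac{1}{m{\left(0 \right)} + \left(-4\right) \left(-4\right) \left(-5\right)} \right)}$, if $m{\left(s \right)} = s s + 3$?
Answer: $-1338$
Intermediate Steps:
$y{\left(z,r \right)} = r + z$
$m{\left(s \right)} = 3 + s^{2}$ ($m{\left(s \right)} = s^{2} + 3 = 3 + s^{2}$)
$S{\left(N,j \right)} = 6$ ($S{\left(N,j \right)} = \left(j + 6\right) - j = \left(6 + j\right) - j = 6$)
$\left(-317 + 94\right) S{\left(-8,\frac{1}{m{\left(0 \right)} + \left(-4\right) \left(-4\right) \left(-5\right)} \right)} = \left(-317 + 94\right) 6 = \left(-223\right) 6 = -1338$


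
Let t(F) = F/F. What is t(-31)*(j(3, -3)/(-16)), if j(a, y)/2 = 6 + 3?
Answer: -9/8 ≈ -1.1250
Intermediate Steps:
j(a, y) = 18 (j(a, y) = 2*(6 + 3) = 2*9 = 18)
t(F) = 1
t(-31)*(j(3, -3)/(-16)) = 1*(18/(-16)) = 1*(18*(-1/16)) = 1*(-9/8) = -9/8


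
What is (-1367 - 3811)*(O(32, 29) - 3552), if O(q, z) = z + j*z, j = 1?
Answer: 18091932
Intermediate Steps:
O(q, z) = 2*z (O(q, z) = z + 1*z = z + z = 2*z)
(-1367 - 3811)*(O(32, 29) - 3552) = (-1367 - 3811)*(2*29 - 3552) = -5178*(58 - 3552) = -5178*(-3494) = 18091932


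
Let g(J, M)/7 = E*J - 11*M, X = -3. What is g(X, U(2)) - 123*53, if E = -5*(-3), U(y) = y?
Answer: -6988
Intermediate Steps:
E = 15
g(J, M) = -77*M + 105*J (g(J, M) = 7*(15*J - 11*M) = 7*(-11*M + 15*J) = -77*M + 105*J)
g(X, U(2)) - 123*53 = (-77*2 + 105*(-3)) - 123*53 = (-154 - 315) - 6519 = -469 - 6519 = -6988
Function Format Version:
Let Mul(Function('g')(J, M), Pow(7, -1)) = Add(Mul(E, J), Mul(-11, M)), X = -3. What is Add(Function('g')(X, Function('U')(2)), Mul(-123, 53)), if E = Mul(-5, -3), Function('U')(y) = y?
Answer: -6988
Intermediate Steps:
E = 15
Function('g')(J, M) = Add(Mul(-77, M), Mul(105, J)) (Function('g')(J, M) = Mul(7, Add(Mul(15, J), Mul(-11, M))) = Mul(7, Add(Mul(-11, M), Mul(15, J))) = Add(Mul(-77, M), Mul(105, J)))
Add(Function('g')(X, Function('U')(2)), Mul(-123, 53)) = Add(Add(Mul(-77, 2), Mul(105, -3)), Mul(-123, 53)) = Add(Add(-154, -315), -6519) = Add(-469, -6519) = -6988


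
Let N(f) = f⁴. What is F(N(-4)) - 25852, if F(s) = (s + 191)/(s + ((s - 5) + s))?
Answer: -19724629/763 ≈ -25851.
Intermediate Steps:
F(s) = (191 + s)/(-5 + 3*s) (F(s) = (191 + s)/(s + ((-5 + s) + s)) = (191 + s)/(s + (-5 + 2*s)) = (191 + s)/(-5 + 3*s))
F(N(-4)) - 25852 = (191 + (-4)⁴)/(-5 + 3*(-4)⁴) - 25852 = (191 + 256)/(-5 + 3*256) - 25852 = 447/(-5 + 768) - 25852 = 447/763 - 25852 = -19724629/763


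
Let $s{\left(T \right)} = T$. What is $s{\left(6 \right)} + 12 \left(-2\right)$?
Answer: $-18$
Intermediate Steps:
$s{\left(6 \right)} + 12 \left(-2\right) = 6 + 12 \left(-2\right) = 6 - 24 = -18$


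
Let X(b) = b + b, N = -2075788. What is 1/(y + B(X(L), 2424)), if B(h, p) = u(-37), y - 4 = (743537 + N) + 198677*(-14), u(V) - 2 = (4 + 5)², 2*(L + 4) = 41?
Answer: -1/4113642 ≈ -2.4309e-7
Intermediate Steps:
L = 33/2 (L = -4 + (½)*41 = -4 + 41/2 = 33/2 ≈ 16.500)
X(b) = 2*b
u(V) = 83 (u(V) = 2 + (4 + 5)² = 2 + 9² = 2 + 81 = 83)
y = -4113725 (y = 4 + ((743537 - 2075788) + 198677*(-14)) = 4 + (-1332251 - 2781478) = 4 - 4113729 = -4113725)
B(h, p) = 83
1/(y + B(X(L), 2424)) = 1/(-4113725 + 83) = 1/(-4113642) = -1/4113642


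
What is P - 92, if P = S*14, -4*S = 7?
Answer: -233/2 ≈ -116.50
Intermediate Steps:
S = -7/4 (S = -1/4*7 = -7/4 ≈ -1.7500)
P = -49/2 (P = -7/4*14 = -49/2 ≈ -24.500)
P - 92 = -49/2 - 92 = -233/2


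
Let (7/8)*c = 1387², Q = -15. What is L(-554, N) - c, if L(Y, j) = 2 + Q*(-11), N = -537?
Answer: -15388983/7 ≈ -2.1984e+6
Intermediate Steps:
L(Y, j) = 167 (L(Y, j) = 2 - 15*(-11) = 2 + 165 = 167)
c = 15390152/7 (c = (8/7)*1387² = (8/7)*1923769 = 15390152/7 ≈ 2.1986e+6)
L(-554, N) - c = 167 - 1*15390152/7 = 167 - 15390152/7 = -15388983/7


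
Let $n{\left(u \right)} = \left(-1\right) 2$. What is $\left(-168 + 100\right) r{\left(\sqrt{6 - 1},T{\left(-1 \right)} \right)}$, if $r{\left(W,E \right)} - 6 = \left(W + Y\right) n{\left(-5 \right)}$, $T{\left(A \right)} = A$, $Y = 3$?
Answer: $136 \sqrt{5} \approx 304.11$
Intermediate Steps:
$n{\left(u \right)} = -2$
$r{\left(W,E \right)} = - 2 W$ ($r{\left(W,E \right)} = 6 + \left(W + 3\right) \left(-2\right) = 6 + \left(3 + W\right) \left(-2\right) = 6 - \left(6 + 2 W\right) = - 2 W$)
$\left(-168 + 100\right) r{\left(\sqrt{6 - 1},T{\left(-1 \right)} \right)} = \left(-168 + 100\right) \left(- 2 \sqrt{6 - 1}\right) = - 68 \left(- 2 \sqrt{5}\right) = 136 \sqrt{5}$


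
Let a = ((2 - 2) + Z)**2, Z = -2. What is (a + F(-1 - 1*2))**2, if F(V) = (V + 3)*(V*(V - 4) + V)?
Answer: 16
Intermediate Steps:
F(V) = (3 + V)*(V + V*(-4 + V)) (F(V) = (3 + V)*(V*(-4 + V) + V) = (3 + V)*(V + V*(-4 + V)))
a = 4 (a = ((2 - 2) - 2)**2 = (0 - 2)**2 = (-2)**2 = 4)
(a + F(-1 - 1*2))**2 = (4 + (-1 - 1*2)*(-9 + (-1 - 1*2)**2))**2 = (4 + (-1 - 2)*(-9 + (-1 - 2)**2))**2 = (4 - 3*(-9 + (-3)**2))**2 = (4 - 3*(-9 + 9))**2 = (4 - 3*0)**2 = (4 + 0)**2 = 4**2 = 16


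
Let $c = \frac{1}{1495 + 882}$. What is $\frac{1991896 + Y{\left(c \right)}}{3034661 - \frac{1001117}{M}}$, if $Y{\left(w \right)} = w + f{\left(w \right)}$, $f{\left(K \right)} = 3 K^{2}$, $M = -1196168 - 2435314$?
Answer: $\frac{40870402889366340648}{62266217183758384751} \approx 0.65638$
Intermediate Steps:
$M = -3631482$ ($M = -1196168 - 2435314 = -3631482$)
$c = \frac{1}{2377} \approx 0.0004207$
$Y{\left(w \right)} = w + 3 w^{2}$
$\frac{1991896 + Y{\left(c \right)}}{3034661 - \frac{1001117}{M}} = \frac{1991896 + \frac{1 + 3 \cdot \frac{1}{2377}}{2377}}{3034661 - \frac{1001117}{-3631482}} = \frac{1991896 + \frac{1 + \frac{3}{2377}}{2377}}{3034661 - - \frac{1001117}{3631482}} = \frac{1991896 + \frac{1}{2377} \cdot \frac{2380}{2377}}{3034661 + \frac{1001117}{3631482}} = \frac{1991896 + \frac{2380}{5650129}}{\frac{11020317798719}{3631482}} = \frac{11254469356964}{5650129} \cdot \frac{3631482}{11020317798719} = \frac{40870402889366340648}{62266217183758384751}$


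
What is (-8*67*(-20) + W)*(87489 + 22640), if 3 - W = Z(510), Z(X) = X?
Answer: 1124747477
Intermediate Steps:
W = -507 (W = 3 - 1*510 = 3 - 510 = -507)
(-8*67*(-20) + W)*(87489 + 22640) = (-8*67*(-20) - 507)*(87489 + 22640) = (-536*(-20) - 507)*110129 = (10720 - 507)*110129 = 10213*110129 = 1124747477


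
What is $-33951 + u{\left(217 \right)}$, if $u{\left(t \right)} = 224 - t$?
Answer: $-33944$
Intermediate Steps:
$-33951 + u{\left(217 \right)} = -33951 + \left(224 - 217\right) = -33951 + 7 = -33944$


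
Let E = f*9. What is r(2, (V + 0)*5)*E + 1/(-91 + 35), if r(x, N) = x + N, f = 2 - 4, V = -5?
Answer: 23183/56 ≈ 413.98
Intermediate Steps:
f = -2
E = -18 (E = -2*9 = -18)
r(x, N) = N + x
r(2, (V + 0)*5)*E + 1/(-91 + 35) = ((-5 + 0)*5 + 2)*(-18) + 1/(-91 + 35) = (-5*5 + 2)*(-18) + 1/(-56) = (-25 + 2)*(-18) - 1/56 = -23*(-18) - 1/56 = 414 - 1/56 = 23183/56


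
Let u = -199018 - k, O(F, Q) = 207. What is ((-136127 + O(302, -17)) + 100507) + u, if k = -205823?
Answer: -28608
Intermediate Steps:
u = 6805 (u = -199018 - 1*(-205823) = -199018 + 205823 = 6805)
((-136127 + O(302, -17)) + 100507) + u = ((-136127 + 207) + 100507) + 6805 = (-135920 + 100507) + 6805 = -35413 + 6805 = -28608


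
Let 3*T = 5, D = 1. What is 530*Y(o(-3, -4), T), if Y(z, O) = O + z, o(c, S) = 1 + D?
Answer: 5830/3 ≈ 1943.3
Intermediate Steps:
o(c, S) = 2 (o(c, S) = 1 + 1 = 2)
T = 5/3 (T = (1/3)*5 = 5/3 ≈ 1.6667)
530*Y(o(-3, -4), T) = 530*(5/3 + 2) = 530*(11/3) = 5830/3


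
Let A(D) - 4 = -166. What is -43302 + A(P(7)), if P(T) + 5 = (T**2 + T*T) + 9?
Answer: -43464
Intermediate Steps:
P(T) = 4 + 2*T**2 (P(T) = -5 + ((T**2 + T*T) + 9) = -5 + ((T**2 + T**2) + 9) = -5 + (2*T**2 + 9) = -5 + (9 + 2*T**2) = 4 + 2*T**2)
A(D) = -162 (A(D) = 4 - 166 = -162)
-43302 + A(P(7)) = -43302 - 162 = -43464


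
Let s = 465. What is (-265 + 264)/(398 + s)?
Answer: -1/863 ≈ -0.0011587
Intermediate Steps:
(-265 + 264)/(398 + s) = (-265 + 264)/(398 + 465) = -1/863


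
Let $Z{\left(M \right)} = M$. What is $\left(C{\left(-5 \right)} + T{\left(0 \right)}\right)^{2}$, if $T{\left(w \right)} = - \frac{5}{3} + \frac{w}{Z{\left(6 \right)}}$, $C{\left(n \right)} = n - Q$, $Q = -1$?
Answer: $\frac{289}{9} \approx 32.111$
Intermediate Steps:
$C{\left(n \right)} = 1 + n$ ($C{\left(n \right)} = n - -1 = n + 1 = 1 + n$)
$T{\left(w \right)} = - \frac{5}{3} + \frac{w}{6}$
$\left(C{\left(-5 \right)} + T{\left(0 \right)}\right)^{2} = \left(\left(1 - 5\right) + \left(- \frac{5}{3} + \frac{1}{6} \cdot 0\right)\right)^{2} = \left(-4 + \left(- \frac{5}{3} + 0\right)\right)^{2} = \left(-4 - \frac{5}{3}\right)^{2} = \left(- \frac{17}{3}\right)^{2} = \frac{289}{9}$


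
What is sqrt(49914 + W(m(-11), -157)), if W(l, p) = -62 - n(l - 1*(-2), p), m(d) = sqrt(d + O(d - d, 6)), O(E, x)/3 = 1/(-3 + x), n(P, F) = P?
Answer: sqrt(49850 - I*sqrt(10)) ≈ 223.27 - 0.0071*I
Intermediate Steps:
O(E, x) = 3/(-3 + x)
m(d) = sqrt(1 + d) (m(d) = sqrt(d + 3/(-3 + 6)) = sqrt(d + 3/3) = sqrt(d + 3*(1/3)) = sqrt(d + 1) = sqrt(1 + d))
W(l, p) = -64 - l (W(l, p) = -62 - (l - 1*(-2)) = -62 - (l + 2) = -62 - (2 + l) = -62 + (-2 - l) = -64 - l)
sqrt(49914 + W(m(-11), -157)) = sqrt(49914 + (-64 - sqrt(1 - 11))) = sqrt(49914 + (-64 - sqrt(-10))) = sqrt(49914 + (-64 - I*sqrt(10))) = sqrt(49850 - I*sqrt(10))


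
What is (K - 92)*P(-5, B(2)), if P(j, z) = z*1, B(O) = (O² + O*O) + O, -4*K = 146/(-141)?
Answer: -129355/141 ≈ -917.41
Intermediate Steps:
K = 73/282 (K = -73/(2*(-141)) = -73*(-1)/(2*141) = -¼*(-146/141) = 73/282 ≈ 0.25887)
B(O) = O + 2*O² (B(O) = (O² + O²) + O = 2*O² + O = O + 2*O²)
P(j, z) = z
(K - 92)*P(-5, B(2)) = (73/282 - 92)*(2*(1 + 2*2)) = -25871*(1 + 4)/141 = -25871*5/141 = -25871/282*10 = -129355/141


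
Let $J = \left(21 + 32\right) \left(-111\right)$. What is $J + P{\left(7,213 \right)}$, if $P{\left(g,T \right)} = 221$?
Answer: $-5662$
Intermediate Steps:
$J = -5883$ ($J = 53 \left(-111\right) = -5883$)
$J + P{\left(7,213 \right)} = -5883 + 221 = -5662$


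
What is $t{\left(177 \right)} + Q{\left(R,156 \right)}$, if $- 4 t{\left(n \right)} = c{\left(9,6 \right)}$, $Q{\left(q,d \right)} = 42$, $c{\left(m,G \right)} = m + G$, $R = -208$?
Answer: $\frac{153}{4} \approx 38.25$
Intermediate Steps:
$c{\left(m,G \right)} = G + m$
$t{\left(n \right)} = - \frac{15}{4}$ ($t{\left(n \right)} = - \frac{6 + 9}{4} = \left(- \frac{1}{4}\right) 15 = - \frac{15}{4}$)
$t{\left(177 \right)} + Q{\left(R,156 \right)} = - \frac{15}{4} + 42 = \frac{153}{4}$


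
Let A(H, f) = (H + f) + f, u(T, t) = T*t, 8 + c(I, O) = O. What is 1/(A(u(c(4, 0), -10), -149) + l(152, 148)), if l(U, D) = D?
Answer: -1/70 ≈ -0.014286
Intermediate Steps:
c(I, O) = -8 + O
A(H, f) = H + 2*f
1/(A(u(c(4, 0), -10), -149) + l(152, 148)) = 1/(((-8 + 0)*(-10) + 2*(-149)) + 148) = 1/((-8*(-10) - 298) + 148) = 1/((80 - 298) + 148) = 1/(-218 + 148) = 1/(-70) = -1/70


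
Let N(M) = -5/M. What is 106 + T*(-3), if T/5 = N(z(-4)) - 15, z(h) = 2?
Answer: 737/2 ≈ 368.50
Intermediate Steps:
T = -175/2 (T = 5*(-5/2 - 15) = 5*(-35/2) = -175/2 ≈ -87.500)
106 + T*(-3) = 106 - 175/2*(-3) = 106 + 525/2 = 737/2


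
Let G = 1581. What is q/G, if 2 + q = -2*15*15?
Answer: -452/1581 ≈ -0.28589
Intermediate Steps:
q = -452 (q = -2 - 2*15*15 = -2 - 30*15 = -2 - 450 = -452)
q/G = -452/1581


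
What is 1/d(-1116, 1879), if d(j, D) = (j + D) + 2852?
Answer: 1/3615 ≈ 0.00027663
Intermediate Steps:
d(j, D) = 2852 + D + j (d(j, D) = (D + j) + 2852 = 2852 + D + j)
1/d(-1116, 1879) = 1/(2852 + 1879 - 1116) = 1/3615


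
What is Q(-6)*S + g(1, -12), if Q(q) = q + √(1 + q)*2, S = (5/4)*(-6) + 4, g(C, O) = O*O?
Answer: 165 - 7*I*√5 ≈ 165.0 - 15.652*I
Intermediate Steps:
g(C, O) = O²
S = -7/2 (S = (5*(¼))*(-6) + 4 = (5/4)*(-6) + 4 = -15/2 + 4 = -7/2 ≈ -3.5000)
Q(q) = q + 2*√(1 + q)
Q(-6)*S + g(1, -12) = (-6 + 2*√(1 - 6))*(-7/2) + (-12)² = (-6 + 2*√(-5))*(-7/2) + 144 = (-6 + 2*(I*√5))*(-7/2) + 144 = (-6 + 2*I*√5)*(-7/2) + 144 = (21 - 7*I*√5) + 144 = 165 - 7*I*√5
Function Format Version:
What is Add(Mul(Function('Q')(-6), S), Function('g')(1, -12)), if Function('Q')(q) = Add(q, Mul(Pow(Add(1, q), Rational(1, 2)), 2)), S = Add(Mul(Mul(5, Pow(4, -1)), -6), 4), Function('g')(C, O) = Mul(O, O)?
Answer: Add(165, Mul(-7, I, Pow(5, Rational(1, 2)))) ≈ Add(165.00, Mul(-15.652, I))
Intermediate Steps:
Function('g')(C, O) = Pow(O, 2)
S = Rational(-7, 2) (S = Add(Mul(Mul(5, Rational(1, 4)), -6), 4) = Add(Mul(Rational(5, 4), -6), 4) = Add(Rational(-15, 2), 4) = Rational(-7, 2) ≈ -3.5000)
Function('Q')(q) = Add(q, Mul(2, Pow(Add(1, q), Rational(1, 2))))
Add(Mul(Function('Q')(-6), S), Function('g')(1, -12)) = Add(Mul(Add(-6, Mul(2, Pow(Add(1, -6), Rational(1, 2)))), Rational(-7, 2)), Pow(-12, 2)) = Add(Mul(Add(-6, Mul(2, Pow(-5, Rational(1, 2)))), Rational(-7, 2)), 144) = Add(Mul(Add(-6, Mul(2, Mul(I, Pow(5, Rational(1, 2))))), Rational(-7, 2)), 144) = Add(Mul(Add(-6, Mul(2, I, Pow(5, Rational(1, 2)))), Rational(-7, 2)), 144) = Add(Add(21, Mul(-7, I, Pow(5, Rational(1, 2)))), 144) = Add(165, Mul(-7, I, Pow(5, Rational(1, 2))))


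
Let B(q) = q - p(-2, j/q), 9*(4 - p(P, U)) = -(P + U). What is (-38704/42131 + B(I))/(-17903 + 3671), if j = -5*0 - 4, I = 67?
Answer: -527663375/120521286792 ≈ -0.0043782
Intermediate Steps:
j = -4 (j = 0 - 4 = -4)
p(P, U) = 4 + P/9 + U/9 (p(P, U) = 4 - (-1)*(P + U)/9 = 4 - (-P - U)/9 = 4 + (P/9 + U/9) = 4 + P/9 + U/9)
B(q) = -34/9 + q + 4/(9*q) (B(q) = q - (4 + (⅑)*(-2) + (-4/q)/9) = q - (4 - 2/9 - 4/(9*q)) = q - (34/9 - 4/(9*q)) = q + (-34/9 + 4/(9*q)) = -34/9 + q + 4/(9*q))
(-38704/42131 + B(I))/(-17903 + 3671) = (-38704/42131 + (-34/9 + 67 + (4/9)/67))/(-17903 + 3671) = (-38704*1/42131 + (-34/9 + 67 + (4/9)*(1/67)))/(-14232) = (-38704/42131 + (-34/9 + 67 + 4/603))*(-1/14232) = (-38704/42131 + 12709/201)*(-1/14232) = (527663375/8468331)*(-1/14232) = -527663375/120521286792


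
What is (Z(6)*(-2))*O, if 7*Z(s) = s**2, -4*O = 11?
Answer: 198/7 ≈ 28.286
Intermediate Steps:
O = -11/4 (O = -1/4*11 = -11/4 ≈ -2.7500)
Z(s) = s**2/7
(Z(6)*(-2))*O = (((1/7)*6**2)*(-2))*(-11/4) = (((1/7)*36)*(-2))*(-11/4) = ((36/7)*(-2))*(-11/4) = -72/7*(-11/4) = 198/7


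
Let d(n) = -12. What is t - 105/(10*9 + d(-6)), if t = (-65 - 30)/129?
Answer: -6985/3354 ≈ -2.0826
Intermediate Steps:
t = -95/129 (t = -95*1/129 = -95/129 ≈ -0.73643)
t - 105/(10*9 + d(-6)) = -95/129 - 105/(10*9 - 12) = -95/129 - 105/(90 - 12) = -95/129 - 105/78 = -95/129 + (1/78)*(-105) = -95/129 - 35/26 = -6985/3354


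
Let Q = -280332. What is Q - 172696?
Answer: -453028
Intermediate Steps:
Q - 172696 = -280332 - 172696 = -453028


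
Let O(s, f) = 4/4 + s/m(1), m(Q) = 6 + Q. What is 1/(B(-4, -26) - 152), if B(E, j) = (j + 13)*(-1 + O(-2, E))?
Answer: -7/1038 ≈ -0.0067437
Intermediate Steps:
O(s, f) = 1 + s/7 (O(s, f) = 4/4 + s/(6 + 1) = 4*(¼) + s/7 = 1 + s*(⅐) = 1 + s/7)
B(E, j) = -26/7 - 2*j/7 (B(E, j) = (j + 13)*(-1 + (1 + (⅐)*(-2))) = (13 + j)*(-1 + (1 - 2/7)) = (13 + j)*(-1 + 5/7) = (13 + j)*(-2/7) = -26/7 - 2*j/7)
1/(B(-4, -26) - 152) = 1/((-26/7 - 2/7*(-26)) - 152) = 1/((-26/7 + 52/7) - 152) = 1/(26/7 - 152) = 1/(-1038/7) = -7/1038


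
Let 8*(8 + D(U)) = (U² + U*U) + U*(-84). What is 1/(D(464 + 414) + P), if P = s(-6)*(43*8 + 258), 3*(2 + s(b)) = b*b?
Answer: 1/189514 ≈ 5.2767e-6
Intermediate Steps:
s(b) = -2 + b²/3 (s(b) = -2 + (b*b)/3 = -2 + b²/3)
D(U) = -8 - 21*U/2 + U²/4 (D(U) = -8 + ((U² + U*U) + U*(-84))/8 = -8 + ((U² + U²) - 84*U)/8 = -8 + (2*U² - 84*U)/8 = -8 + (-84*U + 2*U²)/8 = -8 + (-21*U/2 + U²/4) = -8 - 21*U/2 + U²/4)
P = 6020 (P = (-2 + (⅓)*(-6)²)*(43*8 + 258) = (-2 + (⅓)*36)*(344 + 258) = (-2 + 12)*602 = 10*602 = 6020)
1/(D(464 + 414) + P) = 1/((-8 - 21*(464 + 414)/2 + (464 + 414)²/4) + 6020) = 1/((-8 - 21/2*878 + (¼)*878²) + 6020) = 1/((-8 - 9219 + (¼)*770884) + 6020) = 1/((-8 - 9219 + 192721) + 6020) = 1/(183494 + 6020) = 1/189514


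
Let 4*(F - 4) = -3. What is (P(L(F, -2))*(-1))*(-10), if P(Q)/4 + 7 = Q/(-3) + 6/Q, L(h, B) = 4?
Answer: -820/3 ≈ -273.33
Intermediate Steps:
F = 13/4 (F = 4 + (¼)*(-3) = 4 - ¾ = 13/4 ≈ 3.2500)
P(Q) = -28 + 24/Q - 4*Q/3 (P(Q) = -28 + 4*(Q/(-3) + 6/Q) = -28 + 4*(Q*(-⅓) + 6/Q) = -28 + 4*(-Q/3 + 6/Q) = -28 + 4*(6/Q - Q/3) = -28 + (24/Q - 4*Q/3) = -28 + 24/Q - 4*Q/3)
(P(L(F, -2))*(-1))*(-10) = ((-28 + 24/4 - 4/3*4)*(-1))*(-10) = ((-28 + 24*(¼) - 16/3)*(-1))*(-10) = ((-28 + 6 - 16/3)*(-1))*(-10) = -82/3*(-1)*(-10) = (82/3)*(-10) = -820/3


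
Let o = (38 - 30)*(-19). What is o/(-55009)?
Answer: 152/55009 ≈ 0.0027632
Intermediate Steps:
o = -152 (o = 8*(-19) = -152)
o/(-55009) = -152/(-55009) = -152*(-1/55009) = 152/55009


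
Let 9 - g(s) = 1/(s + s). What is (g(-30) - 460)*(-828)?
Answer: 1867071/5 ≈ 3.7341e+5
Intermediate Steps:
g(s) = 9 - 1/(2*s) (g(s) = 9 - 1/(s + s) = 9 - 1/(2*s))
(g(-30) - 460)*(-828) = ((9 - ½/(-30)) - 460)*(-828) = ((9 - ½*(-1/30)) - 460)*(-828) = ((9 + 1/60) - 460)*(-828) = (541/60 - 460)*(-828) = -27059/60*(-828) = 1867071/5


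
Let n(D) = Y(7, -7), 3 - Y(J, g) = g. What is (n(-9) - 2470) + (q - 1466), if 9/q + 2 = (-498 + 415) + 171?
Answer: -337627/86 ≈ -3925.9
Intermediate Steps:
Y(J, g) = 3 - g
q = 9/86 (q = 9/(-2 + ((-498 + 415) + 171)) = 9/(-2 + (-83 + 171)) = 9/(-2 + 88) = 9/86 ≈ 0.10465)
n(D) = 10 (n(D) = 3 - 1*(-7) = 3 + 7 = 10)
(n(-9) - 2470) + (q - 1466) = (10 - 2470) + (9/86 - 1466) = -2460 - 126067/86 = -337627/86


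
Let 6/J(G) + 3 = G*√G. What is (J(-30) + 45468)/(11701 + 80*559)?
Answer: 136449466/169319421 + 20*I*√30/169319421 ≈ 0.80587 + 6.4697e-7*I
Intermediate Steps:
J(G) = 6/(-3 + G^(3/2)) (J(G) = 6/(-3 + G*√G) = 6/(-3 + G^(3/2)))
(J(-30) + 45468)/(11701 + 80*559) = (6/(-3 + (-30)^(3/2)) + 45468)/(11701 + 80*559) = (6/(-3 - 30*I*√30) + 45468)/(11701 + 44720) = (45468 + 6/(-3 - 30*I*√30))/56421 = (45468 + 6/(-3 - 30*I*√30))*(1/56421) = 5052/6269 + 2/(18807*(-3 - 30*I*√30))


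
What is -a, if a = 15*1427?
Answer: -21405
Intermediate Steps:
a = 21405
-a = -1*21405 = -21405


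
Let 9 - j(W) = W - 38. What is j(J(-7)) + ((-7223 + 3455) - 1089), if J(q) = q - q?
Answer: -4810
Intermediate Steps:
J(q) = 0
j(W) = 47 - W (j(W) = 9 - (W - 38) = 9 - (-38 + W) = 9 + (38 - W) = 47 - W)
j(J(-7)) + ((-7223 + 3455) - 1089) = (47 - 1*0) + ((-7223 + 3455) - 1089) = (47 + 0) + (-3768 - 1089) = 47 - 4857 = -4810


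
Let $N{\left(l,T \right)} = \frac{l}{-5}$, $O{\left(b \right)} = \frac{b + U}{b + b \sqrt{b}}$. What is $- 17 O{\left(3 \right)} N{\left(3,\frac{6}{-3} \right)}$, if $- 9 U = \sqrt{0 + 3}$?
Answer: $- \frac{17}{3} + \frac{238 \sqrt{3}}{45} \approx 3.494$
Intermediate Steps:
$U = - \frac{\sqrt{3}}{9}$ ($U = - \frac{\sqrt{0 + 3}}{9} = - \frac{\sqrt{3}}{9} \approx -0.19245$)
$O{\left(b \right)} = \frac{b - \frac{\sqrt{3}}{9}}{b + b^{\frac{3}{2}}}$ ($O{\left(b \right)} = \frac{b - \frac{\sqrt{3}}{9}}{b + b \sqrt{b}} = \frac{b - \frac{\sqrt{3}}{9}}{b + b^{\frac{3}{2}}}$)
$N{\left(l,T \right)} = - \frac{l}{5}$ ($N{\left(l,T \right)} = l \left(- \frac{1}{5}\right) = - \frac{l}{5}$)
$- 17 O{\left(3 \right)} N{\left(3,\frac{6}{-3} \right)} = - 17 \frac{3 - \frac{\sqrt{3}}{9}}{3 + 3^{\frac{3}{2}}} \left(\left(- \frac{1}{5}\right) 3\right) = - 17 \frac{3 - \frac{\sqrt{3}}{9}}{3 + 3 \sqrt{3}} \left(- \frac{3}{5}\right) = - \frac{17 \left(3 - \frac{\sqrt{3}}{9}\right)}{3 + 3 \sqrt{3}} \left(- \frac{3}{5}\right) = \frac{51 \left(3 - \frac{\sqrt{3}}{9}\right)}{5 \left(3 + 3 \sqrt{3}\right)}$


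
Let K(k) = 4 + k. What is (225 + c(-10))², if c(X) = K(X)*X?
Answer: 81225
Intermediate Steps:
c(X) = X*(4 + X) (c(X) = (4 + X)*X = X*(4 + X))
(225 + c(-10))² = (225 - 10*(4 - 10))² = (225 - 10*(-6))² = (225 + 60)² = 285² = 81225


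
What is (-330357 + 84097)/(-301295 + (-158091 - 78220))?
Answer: 123130/268803 ≈ 0.45807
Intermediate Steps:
(-330357 + 84097)/(-301295 + (-158091 - 78220)) = -246260/(-301295 - 236311) = -246260/(-537606) = -246260*(-1/537606) = 123130/268803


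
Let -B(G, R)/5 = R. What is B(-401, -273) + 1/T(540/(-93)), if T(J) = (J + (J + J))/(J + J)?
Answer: 4097/3 ≈ 1365.7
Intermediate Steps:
T(J) = 3/2 (T(J) = (J + 2*J)/((2*J)) = (3*J)*(1/(2*J)) = 3/2)
B(G, R) = -5*R
B(-401, -273) + 1/T(540/(-93)) = -5*(-273) + 1/(3/2) = 1365 + ⅔ = 4097/3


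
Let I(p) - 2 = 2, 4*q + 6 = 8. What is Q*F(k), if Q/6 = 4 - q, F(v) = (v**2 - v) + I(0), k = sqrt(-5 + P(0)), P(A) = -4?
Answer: -105 - 63*I ≈ -105.0 - 63.0*I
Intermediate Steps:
q = 1/2 (q = -3/2 + (1/4)*8 = -3/2 + 2 = 1/2 ≈ 0.50000)
I(p) = 4 (I(p) = 2 + 2 = 4)
k = 3*I (k = sqrt(-5 - 4) = sqrt(-9) = 3*I ≈ 3.0*I)
F(v) = 4 + v**2 - v (F(v) = (v**2 - v) + 4 = 4 + v**2 - v)
Q = 21 (Q = 6*(4 - 1*1/2) = 6*(4 - 1/2) = 6*(7/2) = 21)
Q*F(k) = 21*(4 + (3*I)**2 - 3*I) = 21*(4 - 9 - 3*I) = 21*(-5 - 3*I) = -105 - 63*I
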